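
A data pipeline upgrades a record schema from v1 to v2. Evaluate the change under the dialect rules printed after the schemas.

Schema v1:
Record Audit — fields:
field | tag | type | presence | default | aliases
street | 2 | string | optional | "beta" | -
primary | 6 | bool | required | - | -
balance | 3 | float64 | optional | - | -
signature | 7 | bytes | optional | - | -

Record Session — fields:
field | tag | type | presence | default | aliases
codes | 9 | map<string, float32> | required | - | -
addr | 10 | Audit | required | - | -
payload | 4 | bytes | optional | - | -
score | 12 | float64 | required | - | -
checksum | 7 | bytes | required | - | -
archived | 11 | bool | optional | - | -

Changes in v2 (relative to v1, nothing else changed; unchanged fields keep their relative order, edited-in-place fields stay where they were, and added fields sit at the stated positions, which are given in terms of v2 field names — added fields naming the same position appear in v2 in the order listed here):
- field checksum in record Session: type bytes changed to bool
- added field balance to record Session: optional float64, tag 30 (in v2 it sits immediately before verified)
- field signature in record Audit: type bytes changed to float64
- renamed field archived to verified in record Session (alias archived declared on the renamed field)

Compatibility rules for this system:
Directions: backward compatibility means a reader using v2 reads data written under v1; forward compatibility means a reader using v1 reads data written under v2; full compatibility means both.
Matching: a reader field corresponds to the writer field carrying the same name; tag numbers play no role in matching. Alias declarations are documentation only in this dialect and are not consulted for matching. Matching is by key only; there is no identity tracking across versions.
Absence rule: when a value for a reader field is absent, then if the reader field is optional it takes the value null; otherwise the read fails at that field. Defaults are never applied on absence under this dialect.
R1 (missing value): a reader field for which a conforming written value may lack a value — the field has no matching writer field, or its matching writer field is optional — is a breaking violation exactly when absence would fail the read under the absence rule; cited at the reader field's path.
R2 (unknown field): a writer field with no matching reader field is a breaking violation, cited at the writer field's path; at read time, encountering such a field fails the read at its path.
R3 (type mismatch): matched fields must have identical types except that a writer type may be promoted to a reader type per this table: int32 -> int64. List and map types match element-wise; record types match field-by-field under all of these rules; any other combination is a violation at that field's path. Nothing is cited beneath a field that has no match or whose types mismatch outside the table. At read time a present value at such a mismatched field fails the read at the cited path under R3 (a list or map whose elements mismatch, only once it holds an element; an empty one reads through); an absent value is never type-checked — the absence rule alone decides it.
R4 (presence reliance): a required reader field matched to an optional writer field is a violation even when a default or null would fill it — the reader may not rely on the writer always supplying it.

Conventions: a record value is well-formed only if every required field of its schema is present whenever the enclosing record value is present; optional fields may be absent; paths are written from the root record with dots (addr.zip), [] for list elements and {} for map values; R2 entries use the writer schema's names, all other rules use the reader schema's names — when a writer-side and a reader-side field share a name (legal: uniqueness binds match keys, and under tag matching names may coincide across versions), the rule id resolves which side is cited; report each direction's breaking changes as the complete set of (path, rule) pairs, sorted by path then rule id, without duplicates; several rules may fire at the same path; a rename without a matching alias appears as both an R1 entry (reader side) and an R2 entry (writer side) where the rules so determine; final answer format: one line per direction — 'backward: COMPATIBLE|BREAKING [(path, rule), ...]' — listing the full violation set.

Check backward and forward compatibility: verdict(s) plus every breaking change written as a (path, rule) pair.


backward: BREAKING [(addr.signature, R3), (archived, R2), (checksum, R3)]; forward: BREAKING [(addr.signature, R3), (balance, R2), (checksum, R3), (verified, R2)]

each type pair in Session: writer, then reader
backward pass over Session, reader schema v2, writer schema v1:
  map<string, float32> -> map<string, float32>, writer required: codes aligns to codes
  Audit -> Audit, writer required: addr aligns to addr
  bytes -> bytes, writer optional: payload aligns to payload
  float64 -> float64, writer required: score aligns to score
  bytes -> bool, writer required: checksum aligns to checksum
  no writer field matches reader balance
  no writer field matches reader verified
  leftover writer field: archived
  string -> string, writer optional: addr.street aligns to addr.street
  bool -> bool, writer required: addr.primary aligns to addr.primary
  float64 -> float64, writer optional: addr.balance aligns to addr.balance
  bytes -> float64, writer optional: addr.signature aligns to addr.signature
  violation R3 at addr.signature
  violation R2 at archived
  violation R3 at checksum
  => backward: BREAKING (3)
forward pass over Session, reader schema v1, writer schema v2:
  map<string, float32> -> map<string, float32>, writer required: codes aligns to codes
  Audit -> Audit, writer required: addr aligns to addr
  bytes -> bytes, writer optional: payload aligns to payload
  float64 -> float64, writer required: score aligns to score
  bool -> bytes, writer required: checksum aligns to checksum
  no writer field matches reader archived
  leftover writer field: balance
  leftover writer field: verified
  string -> string, writer optional: addr.street aligns to addr.street
  bool -> bool, writer required: addr.primary aligns to addr.primary
  float64 -> float64, writer optional: addr.balance aligns to addr.balance
  float64 -> bytes, writer optional: addr.signature aligns to addr.signature
  violation R3 at addr.signature
  violation R2 at balance
  violation R3 at checksum
  violation R2 at verified
  => forward: BREAKING (4)


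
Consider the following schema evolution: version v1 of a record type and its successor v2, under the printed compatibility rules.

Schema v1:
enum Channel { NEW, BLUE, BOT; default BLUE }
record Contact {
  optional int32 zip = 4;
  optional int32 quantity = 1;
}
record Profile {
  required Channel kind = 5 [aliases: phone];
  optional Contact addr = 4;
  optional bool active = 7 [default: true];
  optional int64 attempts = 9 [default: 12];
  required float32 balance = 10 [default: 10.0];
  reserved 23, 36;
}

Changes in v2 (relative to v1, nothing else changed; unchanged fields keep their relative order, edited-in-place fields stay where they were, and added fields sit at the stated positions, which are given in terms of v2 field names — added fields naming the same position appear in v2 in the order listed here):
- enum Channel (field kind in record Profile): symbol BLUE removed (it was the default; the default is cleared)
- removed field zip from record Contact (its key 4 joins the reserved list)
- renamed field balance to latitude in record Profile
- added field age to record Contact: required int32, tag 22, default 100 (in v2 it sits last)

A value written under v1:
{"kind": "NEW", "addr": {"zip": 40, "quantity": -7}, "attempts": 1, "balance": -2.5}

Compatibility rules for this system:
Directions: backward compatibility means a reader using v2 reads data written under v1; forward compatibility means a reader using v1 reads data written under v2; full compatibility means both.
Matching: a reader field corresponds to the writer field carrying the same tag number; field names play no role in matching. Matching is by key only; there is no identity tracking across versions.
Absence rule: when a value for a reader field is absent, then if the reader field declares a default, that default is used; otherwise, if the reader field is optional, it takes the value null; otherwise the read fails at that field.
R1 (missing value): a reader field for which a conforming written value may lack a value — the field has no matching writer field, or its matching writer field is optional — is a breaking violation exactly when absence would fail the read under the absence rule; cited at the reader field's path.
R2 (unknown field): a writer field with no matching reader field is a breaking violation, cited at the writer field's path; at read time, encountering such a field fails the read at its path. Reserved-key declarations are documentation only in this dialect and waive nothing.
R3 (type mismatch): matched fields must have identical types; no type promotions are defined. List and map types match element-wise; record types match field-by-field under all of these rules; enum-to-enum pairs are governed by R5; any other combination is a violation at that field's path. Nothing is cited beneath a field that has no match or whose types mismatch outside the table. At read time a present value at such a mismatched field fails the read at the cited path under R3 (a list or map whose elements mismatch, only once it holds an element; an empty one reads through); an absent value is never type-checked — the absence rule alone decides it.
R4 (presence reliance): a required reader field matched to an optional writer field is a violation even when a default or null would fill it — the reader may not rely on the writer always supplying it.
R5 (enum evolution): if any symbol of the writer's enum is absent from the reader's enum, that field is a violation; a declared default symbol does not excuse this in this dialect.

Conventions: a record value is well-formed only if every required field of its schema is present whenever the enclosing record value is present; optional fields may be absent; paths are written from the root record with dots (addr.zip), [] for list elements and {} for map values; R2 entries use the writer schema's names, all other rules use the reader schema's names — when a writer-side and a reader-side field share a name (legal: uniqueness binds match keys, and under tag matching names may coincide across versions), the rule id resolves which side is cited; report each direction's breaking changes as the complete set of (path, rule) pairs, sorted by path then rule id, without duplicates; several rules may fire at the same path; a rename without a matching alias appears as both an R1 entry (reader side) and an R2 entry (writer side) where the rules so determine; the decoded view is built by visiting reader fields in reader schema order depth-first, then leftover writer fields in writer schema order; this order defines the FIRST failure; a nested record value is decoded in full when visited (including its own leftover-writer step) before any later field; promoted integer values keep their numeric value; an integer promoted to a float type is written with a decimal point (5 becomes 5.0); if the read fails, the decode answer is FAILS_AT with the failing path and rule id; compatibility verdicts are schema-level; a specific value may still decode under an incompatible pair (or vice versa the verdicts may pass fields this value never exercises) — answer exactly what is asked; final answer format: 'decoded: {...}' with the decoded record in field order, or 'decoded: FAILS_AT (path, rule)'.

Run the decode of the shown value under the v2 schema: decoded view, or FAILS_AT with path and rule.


the writer's type comes first in each Profile pair
migrating the Profile value to v2:
  kind := "NEW"
  addr.quantity := -7
  addr.age := 100 (absent -> default)
  read fails at addr.zip under R2 (unknown field)
  => FAILS_AT (addr.zip, R2)
diffs on Profile not affecting the asked answer:
  enum Channel (field kind in record Profile): symbol BLUE removed (it was the default; the default is cleared) -> a verdict-level change on Profile — the shown value reads the same
  renamed field balance to latitude in record Profile -> fires no rule on Profile under this dialect and leaves the result unchanged
  added field age to record Contact: required int32, tag 22, default 100 (in v2 it sits last) -> a verdict-level change on Profile — the shown value reads the same

decoded: FAILS_AT (addr.zip, R2)


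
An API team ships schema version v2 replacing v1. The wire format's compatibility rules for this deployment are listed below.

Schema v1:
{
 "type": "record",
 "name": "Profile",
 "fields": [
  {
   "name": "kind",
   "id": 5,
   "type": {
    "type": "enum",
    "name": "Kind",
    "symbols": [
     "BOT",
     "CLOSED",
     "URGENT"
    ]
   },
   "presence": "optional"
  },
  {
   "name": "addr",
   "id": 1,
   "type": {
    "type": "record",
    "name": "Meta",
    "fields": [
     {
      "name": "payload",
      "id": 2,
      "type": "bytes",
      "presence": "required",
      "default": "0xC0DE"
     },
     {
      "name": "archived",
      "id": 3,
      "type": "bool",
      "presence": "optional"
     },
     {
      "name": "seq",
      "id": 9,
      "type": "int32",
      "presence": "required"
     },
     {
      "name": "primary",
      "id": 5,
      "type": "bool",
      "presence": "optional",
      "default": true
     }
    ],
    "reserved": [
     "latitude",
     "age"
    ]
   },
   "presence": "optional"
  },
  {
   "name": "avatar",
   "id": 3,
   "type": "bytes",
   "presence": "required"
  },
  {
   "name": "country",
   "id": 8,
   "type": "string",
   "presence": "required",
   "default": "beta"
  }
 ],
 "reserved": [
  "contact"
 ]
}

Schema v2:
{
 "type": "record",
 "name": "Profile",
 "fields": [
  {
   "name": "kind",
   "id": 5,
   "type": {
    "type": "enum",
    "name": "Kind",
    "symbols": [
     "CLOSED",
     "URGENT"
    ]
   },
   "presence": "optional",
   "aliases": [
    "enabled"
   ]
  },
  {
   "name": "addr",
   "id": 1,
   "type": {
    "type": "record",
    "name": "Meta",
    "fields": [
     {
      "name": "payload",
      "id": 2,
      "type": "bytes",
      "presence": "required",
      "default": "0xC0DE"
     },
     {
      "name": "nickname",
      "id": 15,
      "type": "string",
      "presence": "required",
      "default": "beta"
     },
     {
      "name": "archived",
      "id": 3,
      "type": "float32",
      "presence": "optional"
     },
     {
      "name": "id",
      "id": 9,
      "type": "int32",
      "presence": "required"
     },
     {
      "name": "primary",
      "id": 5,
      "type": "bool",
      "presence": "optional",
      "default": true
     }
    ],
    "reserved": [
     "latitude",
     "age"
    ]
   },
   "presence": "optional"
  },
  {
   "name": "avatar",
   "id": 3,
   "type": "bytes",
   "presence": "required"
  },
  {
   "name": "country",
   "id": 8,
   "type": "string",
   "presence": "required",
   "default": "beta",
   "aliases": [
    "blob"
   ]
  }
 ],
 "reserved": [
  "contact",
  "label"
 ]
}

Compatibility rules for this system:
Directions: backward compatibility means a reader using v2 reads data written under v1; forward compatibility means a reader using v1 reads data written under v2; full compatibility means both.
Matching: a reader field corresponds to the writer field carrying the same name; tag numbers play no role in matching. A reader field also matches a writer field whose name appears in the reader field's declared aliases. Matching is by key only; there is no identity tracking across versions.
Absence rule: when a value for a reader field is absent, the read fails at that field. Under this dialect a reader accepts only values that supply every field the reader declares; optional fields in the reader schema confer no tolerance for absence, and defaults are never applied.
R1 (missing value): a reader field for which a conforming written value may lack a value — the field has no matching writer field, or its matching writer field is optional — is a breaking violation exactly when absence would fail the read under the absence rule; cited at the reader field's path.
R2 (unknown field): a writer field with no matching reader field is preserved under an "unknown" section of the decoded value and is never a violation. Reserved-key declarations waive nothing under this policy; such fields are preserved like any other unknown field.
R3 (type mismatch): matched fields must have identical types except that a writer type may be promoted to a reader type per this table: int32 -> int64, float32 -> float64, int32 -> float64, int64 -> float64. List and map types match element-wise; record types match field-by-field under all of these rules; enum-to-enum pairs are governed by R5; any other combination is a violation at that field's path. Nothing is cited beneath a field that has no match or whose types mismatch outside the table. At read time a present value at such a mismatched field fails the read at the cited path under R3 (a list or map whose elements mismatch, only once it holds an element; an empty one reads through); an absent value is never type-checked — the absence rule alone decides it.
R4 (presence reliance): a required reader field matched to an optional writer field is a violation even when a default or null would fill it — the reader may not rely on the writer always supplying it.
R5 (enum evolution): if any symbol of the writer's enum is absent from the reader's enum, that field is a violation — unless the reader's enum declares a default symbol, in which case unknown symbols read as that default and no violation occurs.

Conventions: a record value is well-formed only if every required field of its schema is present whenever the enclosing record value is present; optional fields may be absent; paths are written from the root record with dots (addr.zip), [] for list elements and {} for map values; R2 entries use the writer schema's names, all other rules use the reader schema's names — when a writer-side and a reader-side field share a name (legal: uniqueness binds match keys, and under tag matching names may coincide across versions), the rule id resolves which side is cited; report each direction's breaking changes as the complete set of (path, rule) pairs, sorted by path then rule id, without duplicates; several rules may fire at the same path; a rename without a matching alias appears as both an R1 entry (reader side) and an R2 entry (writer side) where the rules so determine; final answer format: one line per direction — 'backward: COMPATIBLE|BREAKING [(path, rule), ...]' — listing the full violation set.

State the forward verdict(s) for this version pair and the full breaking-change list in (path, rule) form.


each type pair in Profile: writer, then reader
checking forward for Profile: reader v1 against writer v2:
  Kind -> Kind, writer optional: kind aligns to kind
  Meta -> Meta, writer optional: addr aligns to addr
  bytes -> bytes, writer required: avatar aligns to avatar
  string -> string, writer required: country aligns to country
  bytes -> bytes, writer required: addr.payload aligns to addr.payload
  float32 -> bool, writer optional: addr.archived aligns to addr.archived
  addr.seq: no writer match
  bool -> bool, writer optional: addr.primary aligns to addr.primary
  addr.nickname (writer side), unknown to reader
  addr.id (writer side), unknown to reader
  rule R1 violated at addr
  rule R1 violated at addr.archived
  rule R3 violated at addr.archived
  rule R1 violated at addr.primary
  rule R1 violated at addr.seq
  rule R1 violated at kind
  => 6 violation(s): forward is BREAKING for Profile
the other Profile changes do not affect what is asked:
  added field nickname to record Meta: required string, tag 15, default "beta" (in v2 it sits immediately before archived) -> affects backward compatibility only, which is not asked
  enum Kind (field kind in record Profile): symbol BOT removed -> affects backward compatibility only, which is not asked

forward: BREAKING [(addr, R1), (addr.archived, R1), (addr.archived, R3), (addr.primary, R1), (addr.seq, R1), (kind, R1)]


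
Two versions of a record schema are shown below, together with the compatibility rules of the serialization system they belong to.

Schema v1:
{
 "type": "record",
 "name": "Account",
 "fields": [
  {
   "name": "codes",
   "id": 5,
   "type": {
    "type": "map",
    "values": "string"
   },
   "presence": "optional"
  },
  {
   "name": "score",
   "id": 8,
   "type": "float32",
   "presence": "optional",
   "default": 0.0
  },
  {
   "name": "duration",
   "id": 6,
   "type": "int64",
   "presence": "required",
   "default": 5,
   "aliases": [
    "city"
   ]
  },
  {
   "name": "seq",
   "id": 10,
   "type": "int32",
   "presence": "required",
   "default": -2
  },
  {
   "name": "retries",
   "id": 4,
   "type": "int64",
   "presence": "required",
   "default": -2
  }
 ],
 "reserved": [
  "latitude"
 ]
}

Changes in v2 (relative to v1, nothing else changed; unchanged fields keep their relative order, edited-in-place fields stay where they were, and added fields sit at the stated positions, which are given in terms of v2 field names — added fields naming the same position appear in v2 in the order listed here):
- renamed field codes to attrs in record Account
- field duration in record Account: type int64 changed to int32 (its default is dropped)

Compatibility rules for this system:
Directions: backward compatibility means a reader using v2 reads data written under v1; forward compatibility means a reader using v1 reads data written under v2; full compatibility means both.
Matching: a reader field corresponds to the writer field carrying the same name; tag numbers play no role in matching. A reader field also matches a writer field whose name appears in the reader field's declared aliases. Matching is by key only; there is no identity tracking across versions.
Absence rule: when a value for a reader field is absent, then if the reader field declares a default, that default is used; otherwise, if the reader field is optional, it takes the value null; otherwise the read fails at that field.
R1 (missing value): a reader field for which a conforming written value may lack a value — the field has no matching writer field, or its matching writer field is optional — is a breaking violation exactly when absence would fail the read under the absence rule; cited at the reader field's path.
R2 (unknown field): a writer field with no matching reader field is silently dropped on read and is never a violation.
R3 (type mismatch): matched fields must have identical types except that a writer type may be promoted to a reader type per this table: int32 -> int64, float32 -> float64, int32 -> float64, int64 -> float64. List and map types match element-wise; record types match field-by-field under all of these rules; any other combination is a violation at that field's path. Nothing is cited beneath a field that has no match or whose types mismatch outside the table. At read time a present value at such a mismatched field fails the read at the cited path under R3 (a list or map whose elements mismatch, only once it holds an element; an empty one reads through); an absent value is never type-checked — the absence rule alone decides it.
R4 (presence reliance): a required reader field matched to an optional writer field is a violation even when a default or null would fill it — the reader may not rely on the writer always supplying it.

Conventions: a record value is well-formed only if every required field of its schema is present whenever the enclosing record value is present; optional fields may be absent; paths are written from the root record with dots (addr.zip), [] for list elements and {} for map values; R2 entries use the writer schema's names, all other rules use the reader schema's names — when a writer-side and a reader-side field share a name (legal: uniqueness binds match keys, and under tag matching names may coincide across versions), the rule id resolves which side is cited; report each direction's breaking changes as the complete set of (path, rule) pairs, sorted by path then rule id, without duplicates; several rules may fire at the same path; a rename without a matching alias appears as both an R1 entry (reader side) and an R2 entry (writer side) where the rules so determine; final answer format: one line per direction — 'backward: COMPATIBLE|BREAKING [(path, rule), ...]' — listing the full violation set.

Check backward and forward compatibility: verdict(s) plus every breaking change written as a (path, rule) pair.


backward: BREAKING [(duration, R3)]; forward: COMPATIBLE []

arrows below run writer -> reader for Account
backward pass over Account, reader schema v2, writer schema v1:
  attrs has no writer counterpart
  score <- score (float32 -> float32, writer optional)
  duration <- duration (int64 -> int32, writer required)
  seq <- seq (int32 -> int32, writer required)
  retries <- retries (int64 -> int64, writer required)
  writer codes: unknown to reader
  R3 fires at duration
  => backward verdict for Account: BREAKING, 1 violation(s)
forward pass over Account, reader schema v1, writer schema v2:
  codes has no writer counterpart
  score <- score (float32 -> float32, writer optional)
  duration <- duration (int32 -> int64, writer required)
  seq <- seq (int32 -> int32, writer required)
  retries <- retries (int64 -> int64, writer required)
  writer attrs: unknown to reader
  nothing fires on Account: forward is COMPATIBLE


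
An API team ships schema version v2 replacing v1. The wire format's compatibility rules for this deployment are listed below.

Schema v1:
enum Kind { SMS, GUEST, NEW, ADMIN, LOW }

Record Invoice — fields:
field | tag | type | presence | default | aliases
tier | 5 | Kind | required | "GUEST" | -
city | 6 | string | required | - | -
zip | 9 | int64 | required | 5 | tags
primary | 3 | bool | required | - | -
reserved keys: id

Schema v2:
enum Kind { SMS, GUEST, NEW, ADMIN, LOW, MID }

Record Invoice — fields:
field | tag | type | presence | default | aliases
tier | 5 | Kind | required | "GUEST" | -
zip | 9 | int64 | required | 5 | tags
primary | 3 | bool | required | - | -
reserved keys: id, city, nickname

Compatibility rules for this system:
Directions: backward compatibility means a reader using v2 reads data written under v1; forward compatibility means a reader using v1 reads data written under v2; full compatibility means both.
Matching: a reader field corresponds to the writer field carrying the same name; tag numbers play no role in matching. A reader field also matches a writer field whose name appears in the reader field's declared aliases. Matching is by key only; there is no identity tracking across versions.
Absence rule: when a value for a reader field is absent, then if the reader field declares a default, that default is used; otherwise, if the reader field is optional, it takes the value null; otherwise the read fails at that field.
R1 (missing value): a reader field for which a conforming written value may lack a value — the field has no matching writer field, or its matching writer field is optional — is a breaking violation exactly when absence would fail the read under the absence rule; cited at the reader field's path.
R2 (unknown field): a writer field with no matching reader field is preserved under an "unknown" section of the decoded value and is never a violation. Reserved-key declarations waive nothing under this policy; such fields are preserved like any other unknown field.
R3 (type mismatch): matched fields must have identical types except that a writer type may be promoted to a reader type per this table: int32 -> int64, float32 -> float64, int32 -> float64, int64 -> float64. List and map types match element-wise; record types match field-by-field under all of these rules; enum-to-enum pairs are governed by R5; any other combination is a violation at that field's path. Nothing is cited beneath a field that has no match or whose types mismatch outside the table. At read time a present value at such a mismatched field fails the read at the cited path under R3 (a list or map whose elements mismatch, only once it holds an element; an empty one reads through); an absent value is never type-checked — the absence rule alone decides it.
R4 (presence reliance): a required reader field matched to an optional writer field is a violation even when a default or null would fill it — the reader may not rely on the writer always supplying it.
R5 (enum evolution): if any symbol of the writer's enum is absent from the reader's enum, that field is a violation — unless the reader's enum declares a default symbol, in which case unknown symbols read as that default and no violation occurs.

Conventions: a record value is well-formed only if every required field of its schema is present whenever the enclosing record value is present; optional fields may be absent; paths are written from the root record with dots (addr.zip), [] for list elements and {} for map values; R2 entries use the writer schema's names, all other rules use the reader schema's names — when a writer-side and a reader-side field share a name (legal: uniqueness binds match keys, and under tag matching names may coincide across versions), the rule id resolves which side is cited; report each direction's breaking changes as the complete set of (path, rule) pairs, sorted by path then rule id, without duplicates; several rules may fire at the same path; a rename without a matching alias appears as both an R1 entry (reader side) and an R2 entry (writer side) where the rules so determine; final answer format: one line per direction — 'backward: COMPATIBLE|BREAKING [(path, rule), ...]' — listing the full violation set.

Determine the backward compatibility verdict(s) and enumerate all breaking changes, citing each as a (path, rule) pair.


backward: COMPATIBLE []

the writer's type comes first in each Invoice pair
backward analysis of Invoice with v2 as reader and v1 as writer:
  tier: Kind -> Kind, writer required; from tier
  zip: int64 -> int64, writer required; from zip
  primary: bool -> bool, writer required; from primary
  writer field city has no reader counterpart
  nothing fires on Invoice: backward is COMPATIBLE
the rest of the Invoice diff is inert for this question:
  removed field city from record Invoice (its key "city" joins the reserved list) -> fires only in the forward direction of Invoice, which is not asked here
  enum Kind (field tier in record Invoice): symbol MID added -> fires only in the forward direction of Invoice, which is not asked here


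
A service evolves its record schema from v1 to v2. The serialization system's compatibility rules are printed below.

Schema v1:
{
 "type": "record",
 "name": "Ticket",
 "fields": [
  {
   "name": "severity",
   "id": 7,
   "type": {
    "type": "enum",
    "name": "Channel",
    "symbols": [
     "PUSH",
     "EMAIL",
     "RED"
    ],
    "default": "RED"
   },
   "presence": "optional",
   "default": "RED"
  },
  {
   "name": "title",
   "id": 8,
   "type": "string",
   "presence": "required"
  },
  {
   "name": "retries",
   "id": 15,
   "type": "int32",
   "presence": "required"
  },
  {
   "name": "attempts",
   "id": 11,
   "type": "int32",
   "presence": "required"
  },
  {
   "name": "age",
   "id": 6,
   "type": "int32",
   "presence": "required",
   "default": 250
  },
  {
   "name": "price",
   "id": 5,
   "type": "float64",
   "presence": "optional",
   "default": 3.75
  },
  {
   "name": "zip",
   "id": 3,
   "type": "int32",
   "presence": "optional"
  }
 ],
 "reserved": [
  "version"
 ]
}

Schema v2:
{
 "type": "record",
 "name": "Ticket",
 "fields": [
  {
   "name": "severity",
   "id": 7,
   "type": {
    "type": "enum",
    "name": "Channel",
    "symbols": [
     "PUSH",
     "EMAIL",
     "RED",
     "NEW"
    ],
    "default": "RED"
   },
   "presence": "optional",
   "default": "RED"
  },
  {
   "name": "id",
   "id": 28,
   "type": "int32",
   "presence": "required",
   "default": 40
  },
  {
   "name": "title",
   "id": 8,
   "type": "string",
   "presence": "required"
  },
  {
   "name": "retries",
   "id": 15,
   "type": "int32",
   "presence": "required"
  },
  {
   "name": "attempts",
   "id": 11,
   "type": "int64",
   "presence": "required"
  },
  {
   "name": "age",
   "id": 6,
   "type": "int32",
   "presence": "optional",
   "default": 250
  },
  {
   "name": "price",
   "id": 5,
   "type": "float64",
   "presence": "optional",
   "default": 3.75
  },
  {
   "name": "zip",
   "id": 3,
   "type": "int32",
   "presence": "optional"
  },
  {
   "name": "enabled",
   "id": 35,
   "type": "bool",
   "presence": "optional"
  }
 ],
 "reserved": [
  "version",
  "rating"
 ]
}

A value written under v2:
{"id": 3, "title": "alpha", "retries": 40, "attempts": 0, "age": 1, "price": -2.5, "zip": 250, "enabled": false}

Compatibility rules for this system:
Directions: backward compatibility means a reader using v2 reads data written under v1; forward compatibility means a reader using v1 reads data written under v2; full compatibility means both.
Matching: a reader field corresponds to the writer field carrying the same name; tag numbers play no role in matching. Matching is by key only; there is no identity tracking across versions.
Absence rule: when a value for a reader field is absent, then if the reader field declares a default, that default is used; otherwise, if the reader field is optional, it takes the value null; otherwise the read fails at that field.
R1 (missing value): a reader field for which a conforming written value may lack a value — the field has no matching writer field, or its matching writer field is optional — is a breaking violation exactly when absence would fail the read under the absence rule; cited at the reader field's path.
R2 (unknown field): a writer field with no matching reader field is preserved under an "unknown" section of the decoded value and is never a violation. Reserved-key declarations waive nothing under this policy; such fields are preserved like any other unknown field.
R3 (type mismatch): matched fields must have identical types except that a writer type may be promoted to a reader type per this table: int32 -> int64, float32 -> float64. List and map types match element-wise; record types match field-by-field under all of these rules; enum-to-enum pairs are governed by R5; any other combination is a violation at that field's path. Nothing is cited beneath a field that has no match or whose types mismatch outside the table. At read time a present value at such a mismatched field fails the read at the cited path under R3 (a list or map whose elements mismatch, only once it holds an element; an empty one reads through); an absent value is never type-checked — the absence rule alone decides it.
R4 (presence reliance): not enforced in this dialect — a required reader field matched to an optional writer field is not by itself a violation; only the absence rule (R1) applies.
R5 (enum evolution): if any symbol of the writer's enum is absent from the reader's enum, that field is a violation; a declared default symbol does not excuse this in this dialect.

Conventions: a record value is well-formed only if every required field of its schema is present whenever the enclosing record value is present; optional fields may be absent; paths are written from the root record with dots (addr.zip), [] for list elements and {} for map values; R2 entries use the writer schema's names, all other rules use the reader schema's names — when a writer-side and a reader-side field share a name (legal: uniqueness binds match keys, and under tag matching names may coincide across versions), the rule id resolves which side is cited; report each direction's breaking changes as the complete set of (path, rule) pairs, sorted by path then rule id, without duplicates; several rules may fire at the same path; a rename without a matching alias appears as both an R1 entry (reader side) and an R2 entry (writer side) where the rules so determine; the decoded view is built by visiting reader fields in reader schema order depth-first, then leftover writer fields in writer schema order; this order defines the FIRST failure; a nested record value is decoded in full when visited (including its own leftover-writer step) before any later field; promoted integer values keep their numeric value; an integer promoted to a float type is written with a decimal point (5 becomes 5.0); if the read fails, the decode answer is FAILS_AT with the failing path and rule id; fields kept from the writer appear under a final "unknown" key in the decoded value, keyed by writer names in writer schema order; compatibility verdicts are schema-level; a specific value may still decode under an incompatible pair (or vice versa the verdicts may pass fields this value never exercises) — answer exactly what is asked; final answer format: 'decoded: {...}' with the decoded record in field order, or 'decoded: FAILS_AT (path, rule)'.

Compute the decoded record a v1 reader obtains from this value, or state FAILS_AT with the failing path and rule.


arrows below run writer -> reader for Ticket
migrating the Ticket value to v1:
  severity := "RED" (no value, default fills)
  title := "alpha"
  retries := 40
  read fails at attempts under R3
  => FAILS_AT (attempts, R3)
remaining Ticket differences; none change what is asked:
  enum Channel (field severity in record Ticket): symbol NEW added -> changes Ticket's schema-level verdicts only — the decode of this value is the same
  field age in record Ticket: required changed to optional -> fires no rule on Ticket under this dialect and leaves the result unchanged
  added field enabled to record Ticket: optional bool, tag 35 (in v2 it sits last) -> fires no rule on Ticket under this dialect and leaves the result unchanged
  added field id to record Ticket: required int32, tag 28, default 40 (in v2 it sits immediately before title) -> fires no rule on Ticket under this dialect and leaves the result unchanged

decoded: FAILS_AT (attempts, R3)


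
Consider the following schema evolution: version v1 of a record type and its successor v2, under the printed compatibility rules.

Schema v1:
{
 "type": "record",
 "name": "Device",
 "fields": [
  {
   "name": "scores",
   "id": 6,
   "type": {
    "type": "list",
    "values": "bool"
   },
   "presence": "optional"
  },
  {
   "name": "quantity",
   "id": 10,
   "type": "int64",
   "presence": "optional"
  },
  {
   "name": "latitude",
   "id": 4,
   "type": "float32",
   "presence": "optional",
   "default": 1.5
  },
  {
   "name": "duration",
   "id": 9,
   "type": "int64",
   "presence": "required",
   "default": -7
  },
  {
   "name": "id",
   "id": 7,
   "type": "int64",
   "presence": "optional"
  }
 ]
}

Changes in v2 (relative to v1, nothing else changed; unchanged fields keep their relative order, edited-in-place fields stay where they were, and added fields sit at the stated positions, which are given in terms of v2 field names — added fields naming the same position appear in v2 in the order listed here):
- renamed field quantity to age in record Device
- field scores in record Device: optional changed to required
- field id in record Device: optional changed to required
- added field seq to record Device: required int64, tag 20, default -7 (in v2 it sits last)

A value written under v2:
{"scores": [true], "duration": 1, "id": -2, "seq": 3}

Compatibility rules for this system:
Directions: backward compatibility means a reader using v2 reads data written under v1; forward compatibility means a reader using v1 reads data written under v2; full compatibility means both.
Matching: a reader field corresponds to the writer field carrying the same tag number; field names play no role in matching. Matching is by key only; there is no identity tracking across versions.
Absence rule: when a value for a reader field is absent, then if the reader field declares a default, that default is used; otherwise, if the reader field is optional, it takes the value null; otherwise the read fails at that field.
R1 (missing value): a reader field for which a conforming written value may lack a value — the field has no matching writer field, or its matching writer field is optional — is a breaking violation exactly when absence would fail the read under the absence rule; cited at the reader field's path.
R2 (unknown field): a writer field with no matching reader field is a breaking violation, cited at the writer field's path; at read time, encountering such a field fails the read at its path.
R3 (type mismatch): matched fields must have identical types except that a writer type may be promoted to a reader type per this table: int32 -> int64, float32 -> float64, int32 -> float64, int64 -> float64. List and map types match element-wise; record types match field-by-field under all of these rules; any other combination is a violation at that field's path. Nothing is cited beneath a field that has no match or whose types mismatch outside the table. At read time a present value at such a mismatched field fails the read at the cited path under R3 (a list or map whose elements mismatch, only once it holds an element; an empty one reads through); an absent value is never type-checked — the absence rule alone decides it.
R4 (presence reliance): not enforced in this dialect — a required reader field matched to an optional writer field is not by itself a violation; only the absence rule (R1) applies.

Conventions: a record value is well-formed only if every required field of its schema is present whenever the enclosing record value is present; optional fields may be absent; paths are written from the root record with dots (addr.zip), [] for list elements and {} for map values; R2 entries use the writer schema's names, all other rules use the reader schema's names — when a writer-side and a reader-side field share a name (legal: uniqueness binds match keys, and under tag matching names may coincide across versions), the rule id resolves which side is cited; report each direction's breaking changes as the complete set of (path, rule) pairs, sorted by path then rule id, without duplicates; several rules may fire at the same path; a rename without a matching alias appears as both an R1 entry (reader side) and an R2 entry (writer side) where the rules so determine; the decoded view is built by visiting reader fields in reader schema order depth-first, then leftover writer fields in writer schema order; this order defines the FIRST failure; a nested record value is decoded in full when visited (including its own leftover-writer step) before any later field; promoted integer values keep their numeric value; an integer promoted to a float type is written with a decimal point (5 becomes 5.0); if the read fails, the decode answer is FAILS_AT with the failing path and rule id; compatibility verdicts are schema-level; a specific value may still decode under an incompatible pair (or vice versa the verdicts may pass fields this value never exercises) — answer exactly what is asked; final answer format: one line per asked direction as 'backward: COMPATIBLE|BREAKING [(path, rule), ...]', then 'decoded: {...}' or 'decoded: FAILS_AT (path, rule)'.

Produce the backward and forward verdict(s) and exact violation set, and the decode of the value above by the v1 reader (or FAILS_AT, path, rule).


in Device below, arrows point writer -> reader
checking backward for Device: reader v2 against writer v1:
  scores <- scores (list<bool> -> list<bool>, writer optional)
  age <- quantity (int64 -> int64, writer optional)
  latitude <- latitude (float32 -> float32, writer optional)
  duration <- duration (int64 -> int64, writer required)
  id <- id (int64 -> int64, writer optional)
  seq has no writer counterpart
  R1 fires at id
  R1 fires at scores
  => backward verdict for Device: BREAKING, 2 violation(s)
checking forward for Device: reader v1 against writer v2:
  scores <- scores (list<bool> -> list<bool>, writer required)
  quantity <- age (int64 -> int64, writer optional)
  latitude <- latitude (float32 -> float32, writer optional)
  duration <- duration (int64 -> int64, writer required)
  id <- id (int64 -> int64, writer required)
  leftover writer field: seq
  R2 fires at seq
  => forward verdict for Device: BREAKING, 1 violation(s)
decoding the Device value with the v1 reader:
  scores := [true]
  quantity := null (not supplied -> null)
  latitude := 1.5 (no value, default fills)
  duration := 1
  id := -2
  read fails at seq under R2 (unknown field)
  => FAILS_AT (seq, R2)

backward: BREAKING [(id, R1), (scores, R1)]; forward: BREAKING [(seq, R2)]; decoded: FAILS_AT (seq, R2)
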